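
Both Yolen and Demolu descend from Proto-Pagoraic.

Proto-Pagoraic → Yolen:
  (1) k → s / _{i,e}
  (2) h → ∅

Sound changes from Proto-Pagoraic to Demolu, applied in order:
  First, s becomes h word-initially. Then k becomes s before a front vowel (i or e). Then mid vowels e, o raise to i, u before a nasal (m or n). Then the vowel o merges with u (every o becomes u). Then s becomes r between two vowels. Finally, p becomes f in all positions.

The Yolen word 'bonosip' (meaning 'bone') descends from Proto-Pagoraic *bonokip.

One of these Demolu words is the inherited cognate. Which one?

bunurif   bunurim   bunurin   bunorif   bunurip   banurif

bunurif

Demolu: start from *bonokip.
  rule 1: no change — bonokip
  rule 2 (palatalisation): bonokip → bonosip
  rule 3 (pre-nasal raising): bonosip → bunosip
  rule 4 (vowel merger): bunosip → bunusip
  rule 5 (rhotacism): bunusip → bunurip
  rule 6 (unconditioned shift): bunurip → bunurif
  ⇒ Demolu bunurif
Among the options, 'bunurif' alone shows every Demolu change applied in order.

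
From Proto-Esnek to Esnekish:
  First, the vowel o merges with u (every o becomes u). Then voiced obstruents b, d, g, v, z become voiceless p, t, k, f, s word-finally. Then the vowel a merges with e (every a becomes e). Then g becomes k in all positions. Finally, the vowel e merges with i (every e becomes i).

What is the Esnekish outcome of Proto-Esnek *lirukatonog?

Esnekish: *lirukatonog
  lirukatonog → lirukatunug   [vowel merger]
  lirukatunug → lirukatunuk   [final devoicing]
  lirukatunuk → liruketunuk   [vowel merger]
  liruketunuk (rule 4 does not apply)
  liruketunuk → lirukitunuk   [vowel merger]
  giving Esnekish lirukitunuk.

lirukitunuk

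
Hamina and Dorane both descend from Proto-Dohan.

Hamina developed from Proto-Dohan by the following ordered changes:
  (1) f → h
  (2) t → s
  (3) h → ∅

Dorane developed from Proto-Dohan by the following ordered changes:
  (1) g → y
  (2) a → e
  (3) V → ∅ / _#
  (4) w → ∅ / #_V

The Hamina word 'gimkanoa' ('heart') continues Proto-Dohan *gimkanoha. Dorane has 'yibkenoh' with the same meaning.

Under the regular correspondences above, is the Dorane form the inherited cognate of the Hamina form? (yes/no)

no

Derive the expected Dorane reflex of *gimkanoha:
Dorane: *gimkanoha > yimkanoha > yimkenohe > yimkenoh  (by unconditioned shift, vowel merger, apocope)
The regular Dorane reflex would be 'yimkenoh', but the attested form is 'yibkenoh'. The correspondence is irregular, so they are not cognates (the Dorane form has a different source).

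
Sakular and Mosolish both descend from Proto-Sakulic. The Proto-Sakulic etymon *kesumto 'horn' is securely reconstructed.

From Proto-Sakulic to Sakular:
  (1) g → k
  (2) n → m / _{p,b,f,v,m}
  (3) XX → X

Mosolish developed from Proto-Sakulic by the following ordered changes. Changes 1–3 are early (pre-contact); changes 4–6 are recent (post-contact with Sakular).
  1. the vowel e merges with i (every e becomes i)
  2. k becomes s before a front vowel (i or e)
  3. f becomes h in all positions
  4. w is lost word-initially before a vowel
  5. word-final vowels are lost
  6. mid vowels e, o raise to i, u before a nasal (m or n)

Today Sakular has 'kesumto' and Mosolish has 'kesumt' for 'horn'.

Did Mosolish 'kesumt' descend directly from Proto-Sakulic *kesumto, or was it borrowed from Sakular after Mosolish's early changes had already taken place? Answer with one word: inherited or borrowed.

borrowed

If inherited, *kesumto would pass through all of Mosolish's changes:
Mosolish: start from *kesumto.
  rule 1 (vowel merger): kesumto → kisumto
  rule 2 (palatalisation): kisumto → sisumto
  rule 3: no change — sisumto
  rule 4: no change — sisumto
  rule 5 (apocope): sisumto → sisumt
  rule 6: no change — sisumt
  ⇒ Mosolish sisumt
If borrowed from Sakular 'kesumto' after the early changes, it would undergo only the recent ones:
  rule 4 (glide loss): no change (kesumto)
  rule 5 (apocope): kesumto → kesumt
  rule 6 (pre-nasal raising): no change (kesumt)
  ⇒ as a loan: kesumt
Mosolish 'kesumt' matches the loan outcome 'kesumt', not the inherited 'sisumt' — it skipped the early Mosolish changes, so it was borrowed from Sakular.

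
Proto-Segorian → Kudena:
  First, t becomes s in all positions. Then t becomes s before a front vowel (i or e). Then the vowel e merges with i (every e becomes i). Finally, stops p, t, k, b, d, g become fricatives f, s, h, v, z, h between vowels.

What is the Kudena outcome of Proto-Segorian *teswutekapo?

Kudena: *teswutekapo > seswusekapo > siswusikapo > siswusihafo  (by unconditioned shift, vowel merger, intervocalic lenition)

siswusihafo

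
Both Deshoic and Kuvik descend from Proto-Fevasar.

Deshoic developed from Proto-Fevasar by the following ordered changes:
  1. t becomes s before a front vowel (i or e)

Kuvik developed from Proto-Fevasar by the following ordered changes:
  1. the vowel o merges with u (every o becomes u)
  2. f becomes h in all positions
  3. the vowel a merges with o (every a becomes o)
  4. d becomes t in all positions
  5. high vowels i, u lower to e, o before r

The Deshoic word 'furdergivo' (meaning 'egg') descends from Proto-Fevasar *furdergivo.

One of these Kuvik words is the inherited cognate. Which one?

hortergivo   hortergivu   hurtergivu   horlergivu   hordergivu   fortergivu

hortergivu

Kuvik: *furdergivo > furdergivu > hurdergivu > hurtergivu > hortergivu  (by vowel merger, unconditioned shift, unconditioned shift, pre-rhotic lowering)
The other candidates each miss or misapply at least one Kuvik change.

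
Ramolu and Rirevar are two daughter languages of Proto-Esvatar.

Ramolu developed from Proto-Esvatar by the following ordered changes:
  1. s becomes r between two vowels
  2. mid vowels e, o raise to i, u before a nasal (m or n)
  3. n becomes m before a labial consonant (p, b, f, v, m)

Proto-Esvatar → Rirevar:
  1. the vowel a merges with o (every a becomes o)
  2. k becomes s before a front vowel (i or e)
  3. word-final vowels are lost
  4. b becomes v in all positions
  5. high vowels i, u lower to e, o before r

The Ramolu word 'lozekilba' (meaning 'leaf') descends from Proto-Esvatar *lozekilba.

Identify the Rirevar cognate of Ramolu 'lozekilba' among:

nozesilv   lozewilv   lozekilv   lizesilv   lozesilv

lozesilv

Rirevar: *lozekilba
  lozekilba → lozekilbo   [vowel merger]
  lozekilbo → lozesilbo   [palatalisation]
  lozesilbo → lozesilb   [apocope]
  lozesilb → lozesilv   [unconditioned shift]
  lozesilv (rule 5 does not apply)
  giving Rirevar lozesilv.
Among the options, 'lozesilv' alone shows every Rirevar change applied in order.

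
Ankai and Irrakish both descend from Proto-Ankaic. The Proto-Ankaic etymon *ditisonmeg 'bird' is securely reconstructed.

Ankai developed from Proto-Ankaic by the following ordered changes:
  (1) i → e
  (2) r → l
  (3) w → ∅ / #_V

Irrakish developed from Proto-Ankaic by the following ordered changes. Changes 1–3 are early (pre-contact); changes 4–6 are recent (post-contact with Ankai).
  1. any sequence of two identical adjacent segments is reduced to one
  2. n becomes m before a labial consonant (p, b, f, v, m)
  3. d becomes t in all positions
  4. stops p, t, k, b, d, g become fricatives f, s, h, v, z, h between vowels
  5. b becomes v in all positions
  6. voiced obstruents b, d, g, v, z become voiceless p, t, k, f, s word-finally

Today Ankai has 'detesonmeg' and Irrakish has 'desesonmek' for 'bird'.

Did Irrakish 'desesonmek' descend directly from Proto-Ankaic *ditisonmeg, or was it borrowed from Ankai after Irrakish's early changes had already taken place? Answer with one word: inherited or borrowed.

borrowed

If inherited, *ditisonmeg would pass through all of Irrakish's changes:
Irrakish: *ditisonmeg > ditisommeg > titisommeg > tisisommeg > tisisommek  (by nasal place assimilation, unconditioned shift, intervocalic lenition, final devoicing)
If borrowed from Ankai 'detesonmeg' after the early changes, it would undergo only the recent ones:
  rule 4 (intervocalic lenition): detesonmeg → desesonmeg
  rule 5 (unconditioned shift): no change (desesonmeg)
  rule 6 (final devoicing): desesonmeg → desesonmek
  ⇒ as a loan: desesonmek
Irrakish 'desesonmek' matches the loan outcome 'desesonmek', not the inherited 'tisisommek' — it skipped the early Irrakish changes, so it was borrowed from Ankai.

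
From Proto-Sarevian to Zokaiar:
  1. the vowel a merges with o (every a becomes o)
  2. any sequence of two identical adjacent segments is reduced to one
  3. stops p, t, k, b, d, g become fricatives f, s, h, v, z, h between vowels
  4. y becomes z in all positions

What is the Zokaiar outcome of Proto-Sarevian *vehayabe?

Zokaiar: *vehayabe
  vehayabe → vehoyobe   [vowel merger]
  vehoyobe (rule 2 does not apply)
  vehoyobe → vehoyove   [intervocalic lenition]
  vehoyove → vehozove   [unconditioned shift]
  giving Zokaiar vehozove.

vehozove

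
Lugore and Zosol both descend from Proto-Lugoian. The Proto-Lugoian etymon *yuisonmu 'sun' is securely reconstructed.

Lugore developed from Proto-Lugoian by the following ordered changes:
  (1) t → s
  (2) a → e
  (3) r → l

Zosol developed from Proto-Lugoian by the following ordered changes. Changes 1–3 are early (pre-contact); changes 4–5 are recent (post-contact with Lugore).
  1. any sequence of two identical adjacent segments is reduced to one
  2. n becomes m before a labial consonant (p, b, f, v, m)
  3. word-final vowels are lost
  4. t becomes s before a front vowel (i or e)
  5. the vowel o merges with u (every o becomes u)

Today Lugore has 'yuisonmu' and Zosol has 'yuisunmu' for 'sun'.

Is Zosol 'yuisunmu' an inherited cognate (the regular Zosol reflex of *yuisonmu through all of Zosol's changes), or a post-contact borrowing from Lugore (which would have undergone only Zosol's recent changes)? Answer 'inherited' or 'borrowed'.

borrowed

If inherited, *yuisonmu would pass through all of Zosol's changes:
Zosol: *yuisonmu > yuisommu > yuisomm > yuisumm  (by nasal place assimilation, apocope, vowel merger)
If borrowed from Lugore 'yuisonmu' after the early changes, it would undergo only the recent ones:
  rule 4 (palatalisation): no change (yuisonmu)
  rule 5 (vowel merger): yuisonmu → yuisunmu
  ⇒ as a loan: yuisunmu
Zosol 'yuisunmu' matches the loan outcome 'yuisunmu', not the inherited 'yuisumm' — it skipped the early Zosol changes, so it was borrowed from Lugore.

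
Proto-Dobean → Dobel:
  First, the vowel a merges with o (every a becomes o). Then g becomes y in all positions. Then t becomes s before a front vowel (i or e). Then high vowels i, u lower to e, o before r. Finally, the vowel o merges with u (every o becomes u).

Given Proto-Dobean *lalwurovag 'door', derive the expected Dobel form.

lulwuruvuy

Dobel: start from *lalwurovag.
  rule 1 (vowel merger): lalwurovag → lolwurovog
  rule 2 (unconditioned shift): lolwurovog → lolwurovoy
  rule 3: no change — lolwurovoy
  rule 4 (pre-rhotic lowering): lolwurovoy → lolworovoy
  rule 5 (vowel merger): lolworovoy → lulwuruvuy
  ⇒ Dobel lulwuruvuy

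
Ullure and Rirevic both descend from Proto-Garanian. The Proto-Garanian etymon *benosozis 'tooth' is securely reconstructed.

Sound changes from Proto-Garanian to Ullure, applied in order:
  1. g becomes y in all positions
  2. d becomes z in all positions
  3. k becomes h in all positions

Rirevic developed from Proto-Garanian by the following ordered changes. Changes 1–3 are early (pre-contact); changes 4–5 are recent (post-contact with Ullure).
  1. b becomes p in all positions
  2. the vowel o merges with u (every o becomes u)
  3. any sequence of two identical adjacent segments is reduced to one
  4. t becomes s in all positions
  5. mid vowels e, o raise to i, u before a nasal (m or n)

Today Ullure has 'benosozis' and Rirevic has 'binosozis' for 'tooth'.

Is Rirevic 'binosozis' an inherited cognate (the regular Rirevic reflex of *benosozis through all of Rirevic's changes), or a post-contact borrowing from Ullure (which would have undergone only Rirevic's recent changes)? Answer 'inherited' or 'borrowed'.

If inherited, *benosozis would pass through all of Rirevic's changes:
Rirevic: *benosozis > penosozis > penusuzis > pinusuzis  (by unconditioned shift, vowel merger, pre-nasal raising)
If borrowed from Ullure 'benosozis' after the early changes, it would undergo only the recent ones:
  rule 4 (unconditioned shift): no change (benosozis)
  rule 5 (pre-nasal raising): benosozis → binosozis
  ⇒ as a loan: binosozis
Rirevic 'binosozis' matches the loan outcome 'binosozis', not the inherited 'pinusuzis' — it skipped the early Rirevic changes, so it was borrowed from Ullure.

borrowed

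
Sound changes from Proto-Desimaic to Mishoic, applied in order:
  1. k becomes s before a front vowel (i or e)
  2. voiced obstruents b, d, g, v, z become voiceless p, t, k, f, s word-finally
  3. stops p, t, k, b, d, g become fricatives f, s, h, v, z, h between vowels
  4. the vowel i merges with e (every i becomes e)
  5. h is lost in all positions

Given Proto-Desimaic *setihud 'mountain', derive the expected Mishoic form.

seseut

Mishoic: *setihud
  setihud (rule 1 does not apply)
  setihud → setihut   [final devoicing]
  setihut → sesihut   [intervocalic lenition]
  sesihut → sesehut   [vowel merger]
  sesehut → seseut   [h-loss]
  giving Mishoic seseut.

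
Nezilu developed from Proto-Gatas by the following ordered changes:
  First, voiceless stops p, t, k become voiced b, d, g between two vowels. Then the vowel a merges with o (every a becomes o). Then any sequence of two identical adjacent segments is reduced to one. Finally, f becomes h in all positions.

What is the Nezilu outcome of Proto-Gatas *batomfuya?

Nezilu: start from *batomfuya.
  rule 1 (intervocalic voicing): batomfuya → badomfuya
  rule 2 (vowel merger): badomfuya → bodomfuyo
  rule 3: no change — bodomfuyo
  rule 4 (unconditioned shift): bodomfuyo → bodomhuyo
  ⇒ Nezilu bodomhuyo

bodomhuyo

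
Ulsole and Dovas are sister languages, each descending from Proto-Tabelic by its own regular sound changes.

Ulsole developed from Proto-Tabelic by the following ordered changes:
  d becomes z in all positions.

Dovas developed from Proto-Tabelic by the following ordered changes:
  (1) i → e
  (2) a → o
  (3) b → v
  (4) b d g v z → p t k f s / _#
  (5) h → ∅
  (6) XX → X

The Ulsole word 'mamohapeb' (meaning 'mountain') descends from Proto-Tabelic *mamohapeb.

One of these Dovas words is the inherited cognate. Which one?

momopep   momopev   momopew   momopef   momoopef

Dovas: *mamohapeb > momohopeb > momohopev > momohopef > momoopef > momopef  (by vowel merger, unconditioned shift, final devoicing, h-loss, degemination)
Among the options, 'momopef' alone shows every Dovas change applied in order.

momopef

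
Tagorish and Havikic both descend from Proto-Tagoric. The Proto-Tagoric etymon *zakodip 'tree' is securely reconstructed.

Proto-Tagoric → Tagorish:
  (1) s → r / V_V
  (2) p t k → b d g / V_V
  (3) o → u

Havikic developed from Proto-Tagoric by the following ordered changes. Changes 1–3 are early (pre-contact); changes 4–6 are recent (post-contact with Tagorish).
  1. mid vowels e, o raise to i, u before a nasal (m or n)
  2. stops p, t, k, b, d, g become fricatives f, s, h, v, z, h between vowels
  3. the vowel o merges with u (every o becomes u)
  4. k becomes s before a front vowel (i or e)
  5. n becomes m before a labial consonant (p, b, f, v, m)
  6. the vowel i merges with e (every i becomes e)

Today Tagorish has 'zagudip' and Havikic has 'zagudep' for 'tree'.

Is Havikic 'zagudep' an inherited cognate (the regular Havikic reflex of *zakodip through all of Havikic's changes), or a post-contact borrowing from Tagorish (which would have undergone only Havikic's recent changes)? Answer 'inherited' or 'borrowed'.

borrowed

If inherited, *zakodip would pass through all of Havikic's changes:
Havikic: *zakodip
  zakodip (rule 1 does not apply)
  zakodip → zahozip   [intervocalic lenition]
  zahozip → zahuzip   [vowel merger]
  zahuzip (rule 4 does not apply)
  zahuzip (rule 5 does not apply)
  zahuzip → zahuzep   [vowel merger]
  giving Havikic zahuzep.
If borrowed from Tagorish 'zagudip' after the early changes, it would undergo only the recent ones:
  rule 4 (palatalisation): no change (zagudip)
  rule 5 (nasal place assimilation): no change (zagudip)
  rule 6 (vowel merger): zagudip → zagudep
  ⇒ as a loan: zagudep
Havikic 'zagudep' matches the loan outcome 'zagudep', not the inherited 'zahuzep' — it skipped the early Havikic changes, so it was borrowed from Tagorish.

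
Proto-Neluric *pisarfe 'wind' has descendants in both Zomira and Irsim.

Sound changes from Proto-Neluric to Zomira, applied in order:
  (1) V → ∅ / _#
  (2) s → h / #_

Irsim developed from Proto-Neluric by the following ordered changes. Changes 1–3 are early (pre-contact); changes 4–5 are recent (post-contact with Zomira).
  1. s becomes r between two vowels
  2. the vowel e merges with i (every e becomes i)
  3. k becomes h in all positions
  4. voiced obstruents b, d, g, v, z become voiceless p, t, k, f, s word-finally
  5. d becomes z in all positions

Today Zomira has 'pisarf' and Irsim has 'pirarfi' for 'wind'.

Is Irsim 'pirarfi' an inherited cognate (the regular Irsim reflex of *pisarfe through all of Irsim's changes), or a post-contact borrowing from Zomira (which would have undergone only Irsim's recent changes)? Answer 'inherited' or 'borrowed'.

inherited

If inherited, *pisarfe would pass through all of Irsim's changes:
Irsim: *pisarfe > pirarfe > pirarfi  (by rhotacism, vowel merger)
If borrowed from Zomira 'pisarf' after the early changes, it would undergo only the recent ones:
  rule 4 (final devoicing): no change (pisarf)
  rule 5 (unconditioned shift): no change (pisarf)
  ⇒ as a loan: pisarf
Irsim 'pirarfi' matches the inherited outcome exactly, so it is an inherited cognate, not a loan.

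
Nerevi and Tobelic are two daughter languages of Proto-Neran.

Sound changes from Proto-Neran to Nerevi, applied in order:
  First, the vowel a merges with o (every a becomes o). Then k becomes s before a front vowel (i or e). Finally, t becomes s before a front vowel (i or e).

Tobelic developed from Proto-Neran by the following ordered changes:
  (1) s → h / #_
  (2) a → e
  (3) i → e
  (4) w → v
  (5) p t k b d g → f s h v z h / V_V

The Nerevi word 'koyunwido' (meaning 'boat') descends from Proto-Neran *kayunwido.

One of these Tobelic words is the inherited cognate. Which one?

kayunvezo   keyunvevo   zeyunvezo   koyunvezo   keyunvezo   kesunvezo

Tobelic: *kayunwido > keyunwido > keyunwedo > keyunvedo > keyunvezo  (by vowel merger, vowel merger, unconditioned shift, intervocalic lenition)
Among the options, 'keyunvezo' alone shows every Tobelic change applied in order.

keyunvezo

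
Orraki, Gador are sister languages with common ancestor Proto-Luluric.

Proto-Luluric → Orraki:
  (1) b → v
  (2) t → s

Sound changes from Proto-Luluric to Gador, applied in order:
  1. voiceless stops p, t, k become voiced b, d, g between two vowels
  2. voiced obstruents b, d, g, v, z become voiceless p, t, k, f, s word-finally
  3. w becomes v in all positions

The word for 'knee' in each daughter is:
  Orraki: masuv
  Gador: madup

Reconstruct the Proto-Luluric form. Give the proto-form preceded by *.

*matub

Position 3: Orraki has s, Gador has d. Taking the neighbouring segments as reconstructed: Orraki s could go back to *t or *s; Gador d could go back to *t or *d — the one source consistent with every daughter is *t.
Position 5: Orraki has v, Gador has p. Taking the neighbouring segments as reconstructed: Orraki v could go back to *b or *v; Gador p could go back to *p or *b — the one source consistent with every daughter is *b.
Continuing position by position gives *matub; check it forward:
Orraki: start from *matub.
  rule 1 (unconditioned shift): matub → matuv
  rule 2 (unconditioned shift): matuv → masuv
  ⇒ Orraki masuv
Gador: *matub > madub > madup  (by intervocalic voicing, final devoicing)
*matub is the unique common source.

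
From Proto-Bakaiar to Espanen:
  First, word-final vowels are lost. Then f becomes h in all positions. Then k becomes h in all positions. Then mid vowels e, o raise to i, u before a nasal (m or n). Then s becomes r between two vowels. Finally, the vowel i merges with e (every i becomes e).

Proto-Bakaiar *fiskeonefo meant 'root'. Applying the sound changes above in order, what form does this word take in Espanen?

Espanen: *fiskeonefo
  fiskeonefo → fiskeonef   [apocope]
  fiskeonef → hiskeoneh   [unconditioned shift]
  hiskeoneh → hisheoneh   [unconditioned shift]
  hisheoneh → hisheuneh   [pre-nasal raising]
  hisheuneh (rule 5 does not apply)
  hisheuneh → hesheuneh   [vowel merger]
  giving Espanen hesheuneh.

hesheuneh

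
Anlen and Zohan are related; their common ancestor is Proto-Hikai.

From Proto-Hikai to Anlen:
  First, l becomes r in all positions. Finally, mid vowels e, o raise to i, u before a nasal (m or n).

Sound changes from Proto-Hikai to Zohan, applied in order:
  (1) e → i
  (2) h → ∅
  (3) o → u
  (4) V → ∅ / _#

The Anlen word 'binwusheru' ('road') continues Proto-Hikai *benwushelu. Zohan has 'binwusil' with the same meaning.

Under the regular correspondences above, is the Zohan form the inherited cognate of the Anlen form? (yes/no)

yes

Derive the expected Zohan reflex of *benwushelu:
Zohan: start from *benwushelu.
  rule 1 (vowel merger): benwushelu → binwushilu
  rule 2 (h-loss): binwushilu → binwusilu
  rule 3: no change — binwusilu
  rule 4 (apocope): binwusilu → binwusil
  ⇒ Zohan binwusil
Zohan 'binwusil' matches the regular reflex exactly, so the pair is cognate.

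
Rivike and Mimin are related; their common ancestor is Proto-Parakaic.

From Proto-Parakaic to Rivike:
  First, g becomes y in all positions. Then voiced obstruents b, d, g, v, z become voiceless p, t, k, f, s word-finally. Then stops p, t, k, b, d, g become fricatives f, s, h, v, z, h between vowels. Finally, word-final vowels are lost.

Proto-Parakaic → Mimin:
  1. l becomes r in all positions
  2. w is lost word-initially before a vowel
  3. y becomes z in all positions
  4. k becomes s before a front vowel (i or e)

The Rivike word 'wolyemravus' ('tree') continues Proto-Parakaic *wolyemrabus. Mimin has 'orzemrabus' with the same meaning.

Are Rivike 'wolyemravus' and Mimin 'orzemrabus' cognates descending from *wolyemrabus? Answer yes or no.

yes

Derive the expected Mimin reflex of *wolyemrabus:
Mimin: *wolyemrabus > woryemrabus > oryemrabus > orzemrabus  (by unconditioned shift, glide loss, unconditioned shift)
Mimin 'orzemrabus' matches the regular reflex exactly, so the pair is cognate.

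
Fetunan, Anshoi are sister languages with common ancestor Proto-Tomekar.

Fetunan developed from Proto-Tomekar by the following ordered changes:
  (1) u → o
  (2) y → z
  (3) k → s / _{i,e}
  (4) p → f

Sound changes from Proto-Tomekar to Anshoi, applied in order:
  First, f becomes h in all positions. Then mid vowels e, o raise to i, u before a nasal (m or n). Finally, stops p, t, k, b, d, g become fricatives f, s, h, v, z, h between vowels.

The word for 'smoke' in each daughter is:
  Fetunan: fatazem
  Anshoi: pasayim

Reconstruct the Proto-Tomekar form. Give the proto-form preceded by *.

*patayem

Position 1: Fetunan has f, Anshoi has p. Anshoi preserves p here (none of its changes turn any other segment into p), so the proto-segment is *p.
Position 3: Fetunan has t, Anshoi has s. Fetunan preserves t here (none of its changes turn any other segment into t), so the proto-segment is *t.
Verify the candidate proto-form against each daughter:
Fetunan: *patayem
  patayem (rule 1 does not apply)
  patayem → patazem   [unconditioned shift]
  patazem (rule 3 does not apply)
  patazem → fatazem   [unconditioned shift]
  giving Fetunan fatazem.
Anshoi: *patayem > patayim > pasayim  (by pre-nasal raising, intervocalic lenition)
Only *patayem yields all of Fetunan fatazem, Anshoi pasayim.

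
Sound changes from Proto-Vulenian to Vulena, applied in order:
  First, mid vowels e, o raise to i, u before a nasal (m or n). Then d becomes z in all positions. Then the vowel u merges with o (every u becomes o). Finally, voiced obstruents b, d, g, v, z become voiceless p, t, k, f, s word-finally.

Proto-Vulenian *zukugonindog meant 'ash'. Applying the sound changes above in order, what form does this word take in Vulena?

zokogoninzok

Vulena: *zukugonindog
  zukugonindog → zukugunindog   [pre-nasal raising]
  zukugunindog → zukuguninzog   [unconditioned shift]
  zukuguninzog → zokogoninzog   [vowel merger]
  zokogoninzog → zokogoninzok   [final devoicing]
  giving Vulena zokogoninzok.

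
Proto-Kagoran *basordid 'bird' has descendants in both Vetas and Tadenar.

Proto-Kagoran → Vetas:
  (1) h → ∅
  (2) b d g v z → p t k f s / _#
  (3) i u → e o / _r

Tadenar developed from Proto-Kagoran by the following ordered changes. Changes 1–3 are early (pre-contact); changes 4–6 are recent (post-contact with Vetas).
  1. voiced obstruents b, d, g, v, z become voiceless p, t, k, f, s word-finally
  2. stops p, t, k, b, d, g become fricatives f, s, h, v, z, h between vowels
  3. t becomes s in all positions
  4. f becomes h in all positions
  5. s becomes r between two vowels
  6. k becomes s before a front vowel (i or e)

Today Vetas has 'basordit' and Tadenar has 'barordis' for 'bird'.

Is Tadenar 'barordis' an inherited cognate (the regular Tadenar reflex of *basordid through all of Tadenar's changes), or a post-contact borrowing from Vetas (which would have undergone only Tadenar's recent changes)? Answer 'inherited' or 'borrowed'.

If inherited, *basordid would pass through all of Tadenar's changes:
Tadenar: *basordid
  basordid → basordit   [final devoicing]
  basordit (rule 2 does not apply)
  basordit → basordis   [unconditioned shift]
  basordis (rule 4 does not apply)
  basordis → barordis   [rhotacism]
  barordis (rule 6 does not apply)
  giving Tadenar barordis.
If borrowed from Vetas 'basordit' after the early changes, it would undergo only the recent ones:
  rule 4 (unconditioned shift): no change (basordit)
  rule 5 (rhotacism): basordit → barordit
  rule 6 (palatalisation): no change (barordit)
  ⇒ as a loan: barordit
Tadenar 'barordis' matches the inherited outcome exactly, so it is an inherited cognate, not a loan.

inherited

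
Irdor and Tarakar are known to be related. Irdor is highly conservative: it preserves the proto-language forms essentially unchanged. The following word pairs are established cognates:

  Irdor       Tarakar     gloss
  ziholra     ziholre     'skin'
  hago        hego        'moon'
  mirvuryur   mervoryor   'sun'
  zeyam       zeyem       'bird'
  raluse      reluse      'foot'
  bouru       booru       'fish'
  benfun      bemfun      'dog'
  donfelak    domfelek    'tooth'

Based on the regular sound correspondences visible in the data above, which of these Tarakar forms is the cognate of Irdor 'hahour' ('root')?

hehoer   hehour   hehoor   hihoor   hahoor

hago ~ hego, raluse ~ reluse — Irdor a corresponds to Tarakar e after a consonant, before a consonant other than r, m, n, p, b, f, v.
bouru ~ booru — Irdor u corresponds to Tarakar o after a vowel, before r.
Applying these to Irdor 'hahour':
  hahour → hehour   (a→e after a consonant, before a consonant other than r, m, n, p, b, f, v)
  hehour → hehoor   (u→o after a vowel, before r)
So the Tarakar cognate is 'hehoor'.

hehoor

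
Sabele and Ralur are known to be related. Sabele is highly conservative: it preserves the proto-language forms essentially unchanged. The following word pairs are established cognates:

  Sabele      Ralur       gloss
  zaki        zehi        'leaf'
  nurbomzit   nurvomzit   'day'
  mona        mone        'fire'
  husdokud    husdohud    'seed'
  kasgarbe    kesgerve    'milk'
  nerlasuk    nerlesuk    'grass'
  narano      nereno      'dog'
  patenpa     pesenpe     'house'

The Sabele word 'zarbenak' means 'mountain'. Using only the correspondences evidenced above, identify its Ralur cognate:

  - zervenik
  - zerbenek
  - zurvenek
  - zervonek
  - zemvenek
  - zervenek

zervenek

kasgarbe ~ kesgerve, narano ~ nereno — Sabele a corresponds to Ralur e after a consonant, before r.
kasgarbe ~ kesgerve — Sabele b corresponds to Ralur v after a consonant, before a front vowel.
zaki ~ zehi, kasgarbe ~ kesgerve — Sabele a corresponds to Ralur e after a consonant, before a consonant other than r, m, n, p, b, f, v.
Applying these to Sabele 'zarbenak':
  zarbenak → zerbenak   (a→e after a consonant, before r)
  zerbenak → zervenak   (b→v after a consonant, before a front vowel)
  zervenak → zervenek   (a→e after a consonant, before a consonant other than r, m, n, p, b, f, v)
So the Ralur cognate is 'zervenek'.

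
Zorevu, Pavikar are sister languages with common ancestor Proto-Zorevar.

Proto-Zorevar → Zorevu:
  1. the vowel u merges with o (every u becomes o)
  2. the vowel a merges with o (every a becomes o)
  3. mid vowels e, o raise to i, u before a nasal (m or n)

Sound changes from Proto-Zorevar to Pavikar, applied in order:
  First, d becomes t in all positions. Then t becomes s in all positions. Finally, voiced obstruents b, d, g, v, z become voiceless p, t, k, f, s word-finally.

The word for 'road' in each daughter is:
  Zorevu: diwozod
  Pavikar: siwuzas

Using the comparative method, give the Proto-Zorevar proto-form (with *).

Position 6: Zorevu has o, Pavikar has a. Pavikar preserves a here (none of its changes turn any other segment into a), so the proto-segment is *a.
Position 7: Zorevu has d, Pavikar has s. Zorevu preserves d here (none of its changes turn any other segment into d), so the proto-segment is *d.
Position 4: Zorevu has o, Pavikar has u. Pavikar preserves u here (none of its changes turn any other segment into u), so the proto-segment is *u.
This points to *diwuzad. Verify forward in each daughter:
Zorevu: start from *diwuzad.
  rule 1 (vowel merger): diwuzad → diwozad
  rule 2 (vowel merger): diwozad → diwozod
  rule 3: no change — diwozod
  ⇒ Zorevu diwozod
Pavikar: *diwuzad > tiwuzat > siwuzas  (by unconditioned shift, unconditioned shift)
*diwuzad is the unique common source.

*diwuzad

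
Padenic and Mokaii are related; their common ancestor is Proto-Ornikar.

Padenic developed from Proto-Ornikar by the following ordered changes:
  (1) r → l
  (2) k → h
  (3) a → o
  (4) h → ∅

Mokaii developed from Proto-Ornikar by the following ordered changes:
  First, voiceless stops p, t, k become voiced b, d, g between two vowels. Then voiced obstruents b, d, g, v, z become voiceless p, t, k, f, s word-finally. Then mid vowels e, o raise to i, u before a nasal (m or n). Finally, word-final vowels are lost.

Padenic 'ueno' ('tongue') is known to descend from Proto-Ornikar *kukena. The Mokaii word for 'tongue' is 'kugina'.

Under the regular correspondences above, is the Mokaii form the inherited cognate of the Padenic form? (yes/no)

no

Derive the expected Mokaii reflex of *kukena:
Mokaii: *kukena > kugena > kugina > kugin  (by intervocalic voicing, pre-nasal raising, apocope)
The regular Mokaii reflex would be 'kugin', but the attested form is 'kugina'. The correspondence is irregular, so they are not cognates (the Mokaii form has a different source).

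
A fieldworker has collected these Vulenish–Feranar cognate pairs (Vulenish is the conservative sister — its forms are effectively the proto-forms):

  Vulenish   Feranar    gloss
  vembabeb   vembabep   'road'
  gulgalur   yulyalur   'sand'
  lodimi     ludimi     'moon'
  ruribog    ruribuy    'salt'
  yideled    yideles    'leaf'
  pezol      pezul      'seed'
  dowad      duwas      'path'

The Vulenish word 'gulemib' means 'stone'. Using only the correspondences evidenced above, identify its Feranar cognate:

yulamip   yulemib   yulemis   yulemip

yulemip

gulgalur ~ yulyalur — Vulenish g corresponds to Feranar y word-initially before a back vowel.
vembabeb ~ vembabep — Vulenish b corresponds to Feranar p word-finally.
Applying these to Vulenish 'gulemib':
  gulemib → yulemib   (g→y word-initially before a back vowel)
  yulemib → yulemip   (b→p word-finally)
So the Feranar cognate is 'yulemip'.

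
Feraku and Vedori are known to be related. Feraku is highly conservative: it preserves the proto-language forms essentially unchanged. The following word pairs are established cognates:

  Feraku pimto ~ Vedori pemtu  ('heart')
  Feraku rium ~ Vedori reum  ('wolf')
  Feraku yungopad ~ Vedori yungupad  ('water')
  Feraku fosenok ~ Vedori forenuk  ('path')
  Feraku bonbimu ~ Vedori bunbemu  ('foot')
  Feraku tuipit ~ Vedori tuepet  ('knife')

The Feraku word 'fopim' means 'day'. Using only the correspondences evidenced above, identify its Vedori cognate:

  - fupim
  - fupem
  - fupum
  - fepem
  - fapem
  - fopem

fupem

yungopad ~ yungupad — Feraku o corresponds to Vedori u after a consonant, before a labial obstruent.
pimto ~ pemtu, bonbimu ~ bunbemu — Feraku i corresponds to Vedori e after a consonant, before a nasal.
Applying these to Feraku 'fopim':
  fopim → fupim   (o→u after a consonant, before a labial obstruent)
  fupim → fupem   (i→e after a consonant, before a nasal)
So the Vedori cognate is 'fupem'.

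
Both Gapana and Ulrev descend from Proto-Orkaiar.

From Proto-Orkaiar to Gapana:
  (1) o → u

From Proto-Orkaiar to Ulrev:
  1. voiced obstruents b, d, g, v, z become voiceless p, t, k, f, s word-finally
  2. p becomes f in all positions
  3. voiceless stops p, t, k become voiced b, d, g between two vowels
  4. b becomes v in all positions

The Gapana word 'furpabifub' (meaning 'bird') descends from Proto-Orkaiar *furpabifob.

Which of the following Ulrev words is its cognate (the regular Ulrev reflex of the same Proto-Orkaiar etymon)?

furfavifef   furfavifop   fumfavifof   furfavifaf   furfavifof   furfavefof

Ulrev: *furpabifob > furpabifop > furfabifof > furfavifof  (by final devoicing, unconditioned shift, unconditioned shift)
Only 'furfavifof' matches the regular Ulrev development of *furpabifob.

furfavifof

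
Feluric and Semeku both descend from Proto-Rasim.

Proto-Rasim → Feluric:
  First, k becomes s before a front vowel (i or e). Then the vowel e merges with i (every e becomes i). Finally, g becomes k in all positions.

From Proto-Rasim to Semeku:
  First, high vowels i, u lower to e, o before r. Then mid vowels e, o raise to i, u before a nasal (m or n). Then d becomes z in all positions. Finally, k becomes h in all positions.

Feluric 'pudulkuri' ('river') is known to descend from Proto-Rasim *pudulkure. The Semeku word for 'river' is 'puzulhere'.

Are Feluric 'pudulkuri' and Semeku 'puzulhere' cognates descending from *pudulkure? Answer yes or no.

no

Derive the expected Semeku reflex of *pudulkure:
Semeku: *pudulkure > pudulkore > puzulkore > puzulhore  (by pre-rhotic lowering, unconditioned shift, unconditioned shift)
The regular Semeku reflex would be 'puzulhore', but the attested form is 'puzulhere'. The correspondence is irregular, so they are not cognates (the Semeku form has a different source).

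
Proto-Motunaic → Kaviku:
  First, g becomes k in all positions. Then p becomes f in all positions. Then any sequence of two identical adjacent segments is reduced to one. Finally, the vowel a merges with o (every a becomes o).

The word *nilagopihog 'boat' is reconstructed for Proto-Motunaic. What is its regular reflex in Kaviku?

Kaviku: *nilagopihog
  nilagopihog → nilakopihok   [unconditioned shift]
  nilakopihok → nilakofihok   [unconditioned shift]
  nilakofihok (rule 3 does not apply)
  nilakofihok → nilokofihok   [vowel merger]
  giving Kaviku nilokofihok.

nilokofihok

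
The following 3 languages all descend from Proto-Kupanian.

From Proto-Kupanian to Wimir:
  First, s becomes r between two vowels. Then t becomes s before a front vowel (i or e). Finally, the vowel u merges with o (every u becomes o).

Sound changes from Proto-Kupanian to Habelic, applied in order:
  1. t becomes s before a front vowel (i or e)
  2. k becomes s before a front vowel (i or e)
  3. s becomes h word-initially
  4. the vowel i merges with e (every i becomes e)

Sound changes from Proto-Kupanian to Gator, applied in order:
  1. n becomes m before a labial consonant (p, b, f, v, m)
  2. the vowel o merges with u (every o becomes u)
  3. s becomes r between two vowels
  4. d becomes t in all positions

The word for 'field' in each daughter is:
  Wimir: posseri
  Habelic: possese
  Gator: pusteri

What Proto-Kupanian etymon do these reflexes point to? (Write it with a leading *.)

*postesi

Position 4: Wimir has s, Habelic has s, Gator has t. Taking the neighbouring segments as reconstructed: Wimir s could go back to *t or *s; Habelic s could go back to *t or *k or *s; Gator t could go back to *t or *d — the one source consistent with every daughter is *t.
Position 7: Wimir has i, Habelic has e, Gator has i. Wimir preserves i here (none of its changes turn any other segment into i), so the proto-segment is *i.
Position 6: Wimir has r, Habelic has s, Gator has r. Taking the neighbouring segments as reconstructed: Wimir r could go back to *s or *r; Habelic s could go back to *t or *k or *s; Gator r could go back to *s or *r — the one source consistent with every daughter is *s.
Continuing position by position gives *postesi; check it forward:
Wimir: start from *postesi.
  rule 1 (rhotacism): postesi → posteri
  rule 2 (palatalisation): posteri → posseri
  rule 3: no change — posseri
  ⇒ Wimir posseri
Habelic: *postesi > possesi > possese  (by palatalisation, vowel merger)
Gator: start from *postesi.
  rule 1: no change — postesi
  rule 2 (vowel merger): postesi → pustesi
  rule 3 (rhotacism): pustesi → pusteri
  rule 4: no change — pusteri
  ⇒ Gator pusteri
*postesi is the unique common source.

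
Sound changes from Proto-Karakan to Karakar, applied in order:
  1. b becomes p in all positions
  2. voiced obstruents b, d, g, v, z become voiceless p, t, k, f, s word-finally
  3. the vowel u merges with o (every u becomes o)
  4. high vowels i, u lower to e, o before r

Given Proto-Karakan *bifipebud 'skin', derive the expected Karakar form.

pifipepot

Karakar: *bifipebud > pifipepud > pifipeput > pifipepot  (by unconditioned shift, final devoicing, vowel merger)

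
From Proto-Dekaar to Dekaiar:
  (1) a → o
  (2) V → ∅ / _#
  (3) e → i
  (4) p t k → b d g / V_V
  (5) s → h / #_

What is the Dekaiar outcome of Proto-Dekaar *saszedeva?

hoszidiv

Dekaiar: *saszedeva
  saszedeva → soszedevo   [vowel merger]
  soszedevo → soszedev   [apocope]
  soszedev → soszidiv   [vowel merger]
  soszidiv (rule 4 does not apply)
  soszidiv → hoszidiv   [debuccalisation]
  giving Dekaiar hoszidiv.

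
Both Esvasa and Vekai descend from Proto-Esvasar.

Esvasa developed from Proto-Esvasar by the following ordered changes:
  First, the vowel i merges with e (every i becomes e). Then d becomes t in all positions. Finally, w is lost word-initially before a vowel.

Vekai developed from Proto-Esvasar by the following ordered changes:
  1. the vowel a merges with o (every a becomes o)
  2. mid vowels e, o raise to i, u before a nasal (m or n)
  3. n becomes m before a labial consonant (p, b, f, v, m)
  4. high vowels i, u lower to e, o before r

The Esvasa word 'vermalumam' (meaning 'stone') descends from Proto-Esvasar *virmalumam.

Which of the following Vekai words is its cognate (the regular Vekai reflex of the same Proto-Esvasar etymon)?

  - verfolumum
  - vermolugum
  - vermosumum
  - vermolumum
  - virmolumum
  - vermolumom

vermolumum

Vekai: *virmalumam > virmolumom > virmolumum > vermolumum  (by vowel merger, pre-nasal raising, pre-rhotic lowering)
Among the options, 'vermolumum' alone shows every Vekai change applied in order.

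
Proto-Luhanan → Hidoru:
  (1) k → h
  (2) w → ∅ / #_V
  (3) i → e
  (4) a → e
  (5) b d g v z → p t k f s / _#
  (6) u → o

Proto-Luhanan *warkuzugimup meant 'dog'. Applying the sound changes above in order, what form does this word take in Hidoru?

erhozogemop

Hidoru: start from *warkuzugimup.
  rule 1 (unconditioned shift): warkuzugimup → warhuzugimup
  rule 2 (glide loss): warhuzugimup → arhuzugimup
  rule 3 (vowel merger): arhuzugimup → arhuzugemup
  rule 4 (vowel merger): arhuzugemup → erhuzugemup
  rule 5: no change — erhuzugemup
  rule 6 (vowel merger): erhuzugemup → erhozogemop
  ⇒ Hidoru erhozogemop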